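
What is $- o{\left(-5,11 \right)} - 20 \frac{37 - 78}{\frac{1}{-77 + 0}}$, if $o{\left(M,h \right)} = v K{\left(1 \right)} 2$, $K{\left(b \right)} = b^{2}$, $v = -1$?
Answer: $-63138$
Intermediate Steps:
$o{\left(M,h \right)} = -2$ ($o{\left(M,h \right)} = - 1^{2} \cdot 2 = \left(-1\right) 1 \cdot 2 = \left(-1\right) 2 = -2$)
$- o{\left(-5,11 \right)} - 20 \frac{37 - 78}{\frac{1}{-77 + 0}} = \left(-1\right) \left(-2\right) - 20 \frac{37 - 78}{\frac{1}{-77 + 0}} = 2 - 20 \frac{37 - 78}{\frac{1}{-77}} = 2 - 20 \left(- \frac{41}{- \frac{1}{77}}\right) = 2 - 20 \left(\left(-41\right) \left(-77\right)\right) = 2 - 63140 = -63138$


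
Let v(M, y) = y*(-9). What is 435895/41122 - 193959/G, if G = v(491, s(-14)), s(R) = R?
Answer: -220029423/143927 ≈ -1528.8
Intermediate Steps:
v(M, y) = -9*y
G = 126 (G = -9*(-14) = 126)
435895/41122 - 193959/G = 435895/41122 - 193959/126 = 435895*(1/41122) - 193959*1/126 = 435895/41122 - 21551/14 = -220029423/143927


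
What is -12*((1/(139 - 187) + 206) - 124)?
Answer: -3935/4 ≈ -983.75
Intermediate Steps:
-12*((1/(139 - 187) + 206) - 124) = -12*((1/(-48) + 206) - 124) = -12*((-1/48 + 206) - 124) = -12*(9887/48 - 124) = -12*3935/48 = -3935/4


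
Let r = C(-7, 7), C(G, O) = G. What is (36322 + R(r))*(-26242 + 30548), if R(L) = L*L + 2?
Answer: 156622138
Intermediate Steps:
r = -7
R(L) = 2 + L² (R(L) = L² + 2 = 2 + L²)
(36322 + R(r))*(-26242 + 30548) = (36322 + (2 + (-7)²))*(-26242 + 30548) = (36322 + (2 + 49))*4306 = (36322 + 51)*4306 = 36373*4306 = 156622138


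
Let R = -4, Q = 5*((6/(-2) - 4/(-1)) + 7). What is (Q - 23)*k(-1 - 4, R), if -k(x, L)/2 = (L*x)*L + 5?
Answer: 2550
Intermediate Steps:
Q = 40 (Q = 5*((6*(-1/2) - 4*(-1)) + 7) = 5*((-3 + 4) + 7) = 5*(1 + 7) = 5*8 = 40)
k(x, L) = -10 - 2*x*L**2 (k(x, L) = -2*((L*x)*L + 5) = -2*(x*L**2 + 5) = -2*(5 + x*L**2) = -10 - 2*x*L**2)
(Q - 23)*k(-1 - 4, R) = (40 - 23)*(-10 - 2*(-1 - 4)*(-4)**2) = 17*(-10 - 2*(-5)*16) = 17*(-10 + 160) = 17*150 = 2550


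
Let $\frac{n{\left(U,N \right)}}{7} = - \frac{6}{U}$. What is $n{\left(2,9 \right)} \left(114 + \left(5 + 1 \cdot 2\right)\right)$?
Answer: $-2541$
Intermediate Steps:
$n{\left(U,N \right)} = - \frac{42}{U}$ ($n{\left(U,N \right)} = 7 \left(- \frac{6}{U}\right) = - \frac{42}{U}$)
$n{\left(2,9 \right)} \left(114 + \left(5 + 1 \cdot 2\right)\right) = - \frac{42}{2} \left(114 + \left(5 + 1 \cdot 2\right)\right) = \left(-42\right) \frac{1}{2} \left(114 + \left(5 + 2\right)\right) = - 21 \left(114 + 7\right) = \left(-21\right) 121 = -2541$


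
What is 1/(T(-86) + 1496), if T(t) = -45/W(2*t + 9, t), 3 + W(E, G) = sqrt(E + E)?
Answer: 100259/150028261 - 9*I*sqrt(326)/150028261 ≈ 0.00066827 - 1.0831e-6*I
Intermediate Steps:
W(E, G) = -3 + sqrt(2)*sqrt(E) (W(E, G) = -3 + sqrt(E + E) = -3 + sqrt(2*E) = -3 + sqrt(2)*sqrt(E))
T(t) = -45/(-3 + sqrt(2)*sqrt(9 + 2*t)) (T(t) = -45/(-3 + sqrt(2)*sqrt(2*t + 9)) = -45/(-3 + sqrt(2)*sqrt(9 + 2*t)))
1/(T(-86) + 1496) = 1/(-45/(-3 + sqrt(2)*sqrt(9 + 2*(-86))) + 1496) = 1/(-45/(-3 + sqrt(2)*sqrt(9 - 172)) + 1496) = 1/(-45/(-3 + sqrt(2)*sqrt(-163)) + 1496) = 1/(-45/(-3 + sqrt(2)*(I*sqrt(163))) + 1496) = 1/(-45/(-3 + I*sqrt(326)) + 1496) = 1/(1496 - 45/(-3 + I*sqrt(326)))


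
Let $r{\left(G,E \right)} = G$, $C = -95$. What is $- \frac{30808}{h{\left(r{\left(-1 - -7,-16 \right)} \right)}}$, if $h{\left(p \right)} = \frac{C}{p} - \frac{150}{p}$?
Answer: $\frac{184848}{245} \approx 754.48$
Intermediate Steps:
$h{\left(p \right)} = - \frac{245}{p}$ ($h{\left(p \right)} = - \frac{95}{p} - \frac{150}{p} = - \frac{245}{p}$)
$- \frac{30808}{h{\left(r{\left(-1 - -7,-16 \right)} \right)}} = - \frac{30808}{\left(-245\right) \frac{1}{-1 - -7}} = - \frac{30808}{\left(-245\right) \frac{1}{-1 + 7}} = - \frac{30808}{\left(-245\right) \frac{1}{6}} = - \frac{30808}{- \frac{245}{6}} = \left(-30808\right) \left(- \frac{6}{245}\right) = \frac{184848}{245}$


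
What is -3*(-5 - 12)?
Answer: 51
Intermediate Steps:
-3*(-5 - 12) = -3*(-17) = 51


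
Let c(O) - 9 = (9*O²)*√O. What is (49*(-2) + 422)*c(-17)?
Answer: 2916 + 842724*I*√17 ≈ 2916.0 + 3.4746e+6*I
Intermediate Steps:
c(O) = 9 + 9*O^(5/2) (c(O) = 9 + (9*O²)*√O = 9 + 9*O^(5/2))
(49*(-2) + 422)*c(-17) = (49*(-2) + 422)*(9 + 9*(-17)^(5/2)) = (-98 + 422)*(9 + 9*(289*I*√17)) = 324*(9 + 2601*I*√17) = 2916 + 842724*I*√17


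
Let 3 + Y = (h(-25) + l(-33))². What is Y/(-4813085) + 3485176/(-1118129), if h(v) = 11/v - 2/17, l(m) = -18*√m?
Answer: -3027724807910528426/972060516432428125 - 8532*I*√33/2045561125 ≈ -3.1147 - 2.396e-5*I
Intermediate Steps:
h(v) = -2/17 + 11/v (h(v) = 11/v - 2*1/17 = 11/v - 2/17 = -2/17 + 11/v)
Y = -3 + (-237/425 - 18*I*√33)² (Y = -3 + ((-2/17 + 11/(-25)) - 18*I*√33)² = -3 + ((-2/17 + 11*(-1/25)) - 18*I*√33)² = -3 + ((-2/17 - 11/25) - 18*I*√33)² = -3 + (-237/425 - 18*I*√33)² ≈ -10695.0 + 115.32*I)
Y/(-4813085) + 3485176/(-1118129) = (-1931728206/180625 + 8532*I*√33/425)/(-4813085) + 3485176/(-1118129) = (-1931728206/180625 + 8532*I*√33/425)*(-1/4813085) + 3485176*(-1/1118129) = (1931728206/869363478125 - 8532*I*√33/2045561125) - 3485176/1118129 = -3027724807910528426/972060516432428125 - 8532*I*√33/2045561125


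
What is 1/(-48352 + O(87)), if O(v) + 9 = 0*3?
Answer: -1/48361 ≈ -2.0678e-5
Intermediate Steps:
O(v) = -9 (O(v) = -9 + 0*3 = -9 + 0 = -9)
1/(-48352 + O(87)) = 1/(-48352 - 9) = 1/(-48361) = -1/48361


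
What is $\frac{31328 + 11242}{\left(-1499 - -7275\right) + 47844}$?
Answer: $\frac{4257}{5362} \approx 0.79392$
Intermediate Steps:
$\frac{31328 + 11242}{\left(-1499 - -7275\right) + 47844} = \frac{42570}{\left(-1499 + 7275\right) + 47844} = \frac{42570}{5776 + 47844} = \frac{42570}{53620} = 42570 \cdot \frac{1}{53620} = \frac{4257}{5362}$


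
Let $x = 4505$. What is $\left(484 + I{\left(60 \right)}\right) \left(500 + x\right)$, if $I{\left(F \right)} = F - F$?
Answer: $2422420$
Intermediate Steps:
$I{\left(F \right)} = 0$
$\left(484 + I{\left(60 \right)}\right) \left(500 + x\right) = \left(484 + 0\right) \left(500 + 4505\right) = 484 \cdot 5005 = 2422420$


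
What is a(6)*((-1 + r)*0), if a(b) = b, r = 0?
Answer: 0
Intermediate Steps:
a(6)*((-1 + r)*0) = 6*((-1 + 0)*0) = 6*(-1*0) = 6*0 = 0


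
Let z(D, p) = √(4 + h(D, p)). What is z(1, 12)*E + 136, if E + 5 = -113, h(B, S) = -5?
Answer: 136 - 118*I ≈ 136.0 - 118.0*I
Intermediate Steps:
E = -118 (E = -5 - 113 = -118)
z(D, p) = I (z(D, p) = √(4 - 5) = √(-1) = I)
z(1, 12)*E + 136 = I*(-118) + 136 = -118*I + 136 = 136 - 118*I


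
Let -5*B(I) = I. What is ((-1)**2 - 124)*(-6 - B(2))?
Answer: 3444/5 ≈ 688.80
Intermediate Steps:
B(I) = -I/5
((-1)**2 - 124)*(-6 - B(2)) = ((-1)**2 - 124)*(-6 - (-1)*2/5) = (1 - 124)*(-6 - 1*(-2/5)) = -123*(-6 + 2/5) = -123*(-28/5) = 3444/5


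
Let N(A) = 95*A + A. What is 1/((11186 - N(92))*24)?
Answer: 1/56496 ≈ 1.7700e-5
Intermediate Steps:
N(A) = 96*A
1/((11186 - N(92))*24) = 1/((11186 - 96*92)*24) = 1/((11186 - 1*8832)*24) = 1/((11186 - 8832)*24) = 1/(2354*24) = 1/56496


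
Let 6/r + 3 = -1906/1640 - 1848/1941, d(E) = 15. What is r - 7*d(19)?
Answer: -288082995/2713331 ≈ -106.17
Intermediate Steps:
r = -3183240/2713331 (r = 6/(-3 + (-1906/1640 - 1848/1941)) = 6/(-3 + (-1906*1/1640 - 1848*1/1941)) = 6/(-3 + (-953/820 - 616/647)) = 6/(-3 - 1121711/530540) = 6/(-2713331/530540) = 6*(-530540/2713331) = -3183240/2713331 ≈ -1.1732)
r - 7*d(19) = -3183240/2713331 - 7*15 = -3183240/2713331 - 105 = -288082995/2713331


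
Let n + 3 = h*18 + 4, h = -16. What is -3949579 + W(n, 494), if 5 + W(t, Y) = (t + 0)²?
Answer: -3867215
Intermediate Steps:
n = -287 (n = -3 + (-16*18 + 4) = -3 + (-288 + 4) = -3 - 284 = -287)
W(t, Y) = -5 + t² (W(t, Y) = -5 + (t + 0)² = -5 + t²)
-3949579 + W(n, 494) = -3949579 + (-5 + (-287)²) = -3949579 + (-5 + 82369) = -3949579 + 82364 = -3867215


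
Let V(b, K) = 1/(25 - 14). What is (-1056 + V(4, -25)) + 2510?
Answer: 15995/11 ≈ 1454.1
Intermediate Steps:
V(b, K) = 1/11
(-1056 + V(4, -25)) + 2510 = (-1056 + 1/11) + 2510 = -11615/11 + 2510 = 15995/11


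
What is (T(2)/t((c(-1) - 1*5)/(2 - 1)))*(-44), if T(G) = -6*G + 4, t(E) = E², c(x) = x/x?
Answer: 22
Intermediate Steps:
c(x) = 1
T(G) = 4 - 6*G
(T(2)/t((c(-1) - 1*5)/(2 - 1)))*(-44) = ((4 - 6*2)/(((1 - 1*5)/(2 - 1))²))*(-44) = ((4 - 12)/(((1 - 5)/1)²))*(-44) = (-8/(-4*1)²)*(-44) = (-8/(-4)²)*(-44) = (-8/16)*(-44) = ((1/16)*(-8))*(-44) = -½*(-44) = 22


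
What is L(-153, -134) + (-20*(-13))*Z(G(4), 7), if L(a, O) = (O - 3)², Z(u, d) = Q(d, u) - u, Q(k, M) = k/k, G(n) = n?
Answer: 17989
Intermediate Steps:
Q(k, M) = 1
Z(u, d) = 1 - u
L(a, O) = (-3 + O)²
L(-153, -134) + (-20*(-13))*Z(G(4), 7) = (-3 - 134)² + (-20*(-13))*(1 - 1*4) = (-137)² + 260*(1 - 4) = 18769 + 260*(-3) = 18769 - 780 = 17989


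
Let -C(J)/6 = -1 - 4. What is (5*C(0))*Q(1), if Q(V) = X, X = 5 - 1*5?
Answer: 0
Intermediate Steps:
C(J) = 30 (C(J) = -6*(-1 - 4) = -6*(-5) = 30)
X = 0 (X = 5 - 5 = 0)
Q(V) = 0
(5*C(0))*Q(1) = (5*30)*0 = 150*0 = 0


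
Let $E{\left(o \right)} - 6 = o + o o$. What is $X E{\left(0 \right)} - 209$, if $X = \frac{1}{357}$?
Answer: $- \frac{24869}{119} \approx -208.98$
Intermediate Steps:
$X = \frac{1}{357} \approx 0.0028011$
$E{\left(o \right)} = 6 + o + o^{2}$ ($E{\left(o \right)} = 6 + \left(o + o o\right) = 6 + \left(o + o^{2}\right) = 6 + o + o^{2}$)
$X E{\left(0 \right)} - 209 = \frac{6 + 0 + 0^{2}}{357} - 209 = \frac{6 + 0 + 0}{357} - 209 = \frac{1}{357} \cdot 6 - 209 = \frac{2}{119} - 209 = - \frac{24869}{119}$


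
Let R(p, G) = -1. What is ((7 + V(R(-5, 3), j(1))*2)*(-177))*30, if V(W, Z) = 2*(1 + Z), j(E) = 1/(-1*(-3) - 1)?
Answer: -69030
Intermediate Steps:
j(E) = ½ (j(E) = 1/(3 - 1) = 1/2 = ½)
V(W, Z) = 2 + 2*Z
((7 + V(R(-5, 3), j(1))*2)*(-177))*30 = ((7 + (2 + 2*(½))*2)*(-177))*30 = ((7 + (2 + 1)*2)*(-177))*30 = ((7 + 3*2)*(-177))*30 = ((7 + 6)*(-177))*30 = (13*(-177))*30 = -2301*30 = -69030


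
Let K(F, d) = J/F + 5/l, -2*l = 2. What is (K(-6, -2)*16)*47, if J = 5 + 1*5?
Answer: -15040/3 ≈ -5013.3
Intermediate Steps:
l = -1 (l = -½*2 = -1)
J = 10 (J = 5 + 5 = 10)
K(F, d) = -5 + 10/F (K(F, d) = 10/F + 5/(-1) = 10/F + 5*(-1) = 10/F - 5 = -5 + 10/F)
(K(-6, -2)*16)*47 = ((-5 + 10/(-6))*16)*47 = ((-5 + 10*(-⅙))*16)*47 = ((-5 - 5/3)*16)*47 = -20/3*16*47 = -320/3*47 = -15040/3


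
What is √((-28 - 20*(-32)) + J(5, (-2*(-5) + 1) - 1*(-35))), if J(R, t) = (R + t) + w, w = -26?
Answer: 7*√13 ≈ 25.239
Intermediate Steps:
J(R, t) = -26 + R + t (J(R, t) = (R + t) - 26 = -26 + R + t)
√((-28 - 20*(-32)) + J(5, (-2*(-5) + 1) - 1*(-35))) = √((-28 - 20*(-32)) + (-26 + 5 + ((-2*(-5) + 1) - 1*(-35)))) = √((-28 + 640) + (-26 + 5 + ((10 + 1) + 35))) = √(612 + (-26 + 5 + (11 + 35))) = √(612 + (-26 + 5 + 46)) = √(612 + 25) = √637 = 7*√13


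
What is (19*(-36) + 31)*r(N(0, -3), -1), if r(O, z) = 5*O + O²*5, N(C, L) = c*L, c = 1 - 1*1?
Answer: 0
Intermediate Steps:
c = 0 (c = 1 - 1 = 0)
N(C, L) = 0 (N(C, L) = 0*L = 0)
r(O, z) = 5*O + 5*O²
(19*(-36) + 31)*r(N(0, -3), -1) = (19*(-36) + 31)*(5*0*(1 + 0)) = (-684 + 31)*(5*0*1) = -653*0 = 0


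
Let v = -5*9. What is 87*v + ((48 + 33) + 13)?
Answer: -3821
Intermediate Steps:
v = -45
87*v + ((48 + 33) + 13) = 87*(-45) + ((48 + 33) + 13) = -3915 + (81 + 13) = -3915 + 94 = -3821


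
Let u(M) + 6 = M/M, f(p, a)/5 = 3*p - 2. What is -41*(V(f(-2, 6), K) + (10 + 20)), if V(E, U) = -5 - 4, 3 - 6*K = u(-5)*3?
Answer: -861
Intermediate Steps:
f(p, a) = -10 + 15*p (f(p, a) = 5*(3*p - 2) = 5*(-2 + 3*p) = -10 + 15*p)
u(M) = -5 (u(M) = -6 + M/M = -6 + 1 = -5)
K = 3 (K = 1/2 - (-5)*3/6 = 1/2 - 1/6*(-15) = 1/2 + 5/2 = 3)
V(E, U) = -9
-41*(V(f(-2, 6), K) + (10 + 20)) = -41*(-9 + (10 + 20)) = -41*(-9 + 30) = -41*21 = -861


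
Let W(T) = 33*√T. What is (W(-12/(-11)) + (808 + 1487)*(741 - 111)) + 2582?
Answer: 1448432 + 6*√33 ≈ 1.4485e+6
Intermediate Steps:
(W(-12/(-11)) + (808 + 1487)*(741 - 111)) + 2582 = (33*√(-12/(-11)) + (808 + 1487)*(741 - 111)) + 2582 = (33*√(-12*(-1/11)) + 2295*630) + 2582 = (33*√(12/11) + 1445850) + 2582 = (33*(2*√33/11) + 1445850) + 2582 = (6*√33 + 1445850) + 2582 = (1445850 + 6*√33) + 2582 = 1448432 + 6*√33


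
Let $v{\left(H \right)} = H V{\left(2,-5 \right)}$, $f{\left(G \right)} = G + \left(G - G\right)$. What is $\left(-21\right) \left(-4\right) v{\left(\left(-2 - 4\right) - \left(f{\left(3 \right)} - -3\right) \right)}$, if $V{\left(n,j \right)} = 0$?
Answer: $0$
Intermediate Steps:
$f{\left(G \right)} = G$ ($f{\left(G \right)} = G + 0 = G$)
$v{\left(H \right)} = 0$ ($v{\left(H \right)} = H 0 = 0$)
$\left(-21\right) \left(-4\right) v{\left(\left(-2 - 4\right) - \left(f{\left(3 \right)} - -3\right) \right)} = \left(-21\right) \left(-4\right) 0 = 84 \cdot 0 = 0$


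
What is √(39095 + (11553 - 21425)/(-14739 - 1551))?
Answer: √288182508455/2715 ≈ 197.73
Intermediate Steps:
√(39095 + (11553 - 21425)/(-14739 - 1551)) = √(39095 - 9872/(-16290)) = √(39095 - 9872*(-1/16290)) = √(39095 + 4936/8145) = √(318433711/8145) = √288182508455/2715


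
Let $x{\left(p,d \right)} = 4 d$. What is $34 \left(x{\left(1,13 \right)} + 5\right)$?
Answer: $1938$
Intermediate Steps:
$34 \left(x{\left(1,13 \right)} + 5\right) = 34 \left(4 \cdot 13 + 5\right) = 34 \left(52 + 5\right) = 34 \cdot 57 = 1938$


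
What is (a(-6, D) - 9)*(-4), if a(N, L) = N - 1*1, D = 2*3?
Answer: 64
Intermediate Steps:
D = 6
a(N, L) = -1 + N (a(N, L) = N - 1 = -1 + N)
(a(-6, D) - 9)*(-4) = ((-1 - 6) - 9)*(-4) = (-7 - 9)*(-4) = -16*(-4) = 64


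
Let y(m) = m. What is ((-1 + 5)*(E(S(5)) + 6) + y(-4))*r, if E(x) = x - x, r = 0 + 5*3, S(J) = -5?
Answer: 300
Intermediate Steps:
r = 15 (r = 0 + 15 = 15)
E(x) = 0
((-1 + 5)*(E(S(5)) + 6) + y(-4))*r = ((-1 + 5)*(0 + 6) - 4)*15 = (4*6 - 4)*15 = (24 - 4)*15 = 20*15 = 300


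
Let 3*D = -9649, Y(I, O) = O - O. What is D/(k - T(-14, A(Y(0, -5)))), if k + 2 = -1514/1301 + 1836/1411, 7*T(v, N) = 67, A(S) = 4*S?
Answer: 7293495769/25928103 ≈ 281.30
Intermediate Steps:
Y(I, O) = 0
D = -9649/3 (D = (1/3)*(-9649) = -9649/3 ≈ -3216.3)
T(v, N) = 67/7 (T(v, N) = (1/7)*67 = 67/7)
k = -201120/107983 (k = -2 + (-1514/1301 + 1836/1411) = -2 + (-1514*1/1301 + 1836*(1/1411)) = -2 + (-1514/1301 + 108/83) = -2 + 14846/107983 = -201120/107983 ≈ -1.8625)
D/(k - T(-14, A(Y(0, -5)))) = -9649/(3*(-201120/107983 - 1*67/7)) = -9649/(3*(-201120/107983 - 67/7)) = -9649/(3*(-8642701/755881)) = -9649/3*(-755881/8642701) = 7293495769/25928103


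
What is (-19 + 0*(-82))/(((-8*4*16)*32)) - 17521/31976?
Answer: -5115295/9355264 ≈ -0.54678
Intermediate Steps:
(-19 + 0*(-82))/(((-8*4*16)*32)) - 17521/31976 = (-19 + 0)/((-32*16*32)) - 17521*1/31976 = -19/((-512*32)) - 2503/4568 = -19/(-16384) - 2503/4568 = -19*(-1/16384) - 2503/4568 = 19/16384 - 2503/4568 = -5115295/9355264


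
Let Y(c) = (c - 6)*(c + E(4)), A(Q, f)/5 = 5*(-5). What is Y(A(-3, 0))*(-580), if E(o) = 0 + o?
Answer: -9193580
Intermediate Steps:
E(o) = o
A(Q, f) = -125 (A(Q, f) = 5*(5*(-5)) = 5*(-25) = -125)
Y(c) = (-6 + c)*(4 + c) (Y(c) = (c - 6)*(c + 4) = (-6 + c)*(4 + c))
Y(A(-3, 0))*(-580) = (-24 + (-125)² - 2*(-125))*(-580) = (-24 + 15625 + 250)*(-580) = 15851*(-580) = -9193580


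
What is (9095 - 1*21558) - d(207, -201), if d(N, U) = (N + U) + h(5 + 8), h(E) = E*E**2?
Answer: -14666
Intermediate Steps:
h(E) = E**3
d(N, U) = 2197 + N + U (d(N, U) = (N + U) + (5 + 8)**3 = (N + U) + 13**3 = (N + U) + 2197 = 2197 + N + U)
(9095 - 1*21558) - d(207, -201) = (9095 - 1*21558) - (2197 + 207 - 201) = (9095 - 21558) - 1*2203 = -12463 - 2203 = -14666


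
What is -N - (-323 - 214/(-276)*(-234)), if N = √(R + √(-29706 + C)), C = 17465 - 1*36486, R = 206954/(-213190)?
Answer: 11602/23 - √(-11030130815 + 11362494025*I*√48727)/106595 ≈ 493.95 - 10.529*I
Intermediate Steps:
R = -103477/106595 (R = 206954*(-1/213190) = -103477/106595 ≈ -0.97075)
C = -19021 (C = 17465 - 36486 = -19021)
N = √(-103477/106595 + I*√48727) (N = √(-103477/106595 + √(-29706 - 19021)) = √(-103477/106595 + √(-48727)) = √(-103477/106595 + I*√48727) ≈ 10.483 + 10.529*I)
-N - (-323 - 214/(-276)*(-234)) = -√(-11030130815 + 11362494025*I*√48727)/106595 - (-323 - 214/(-276)*(-234)) = -√(-11030130815 + 11362494025*I*√48727)/106595 - (-323 - 214*(-1/276)*(-234)) = -√(-11030130815 + 11362494025*I*√48727)/106595 - (-323 + (107/138)*(-234)) = -√(-11030130815 + 11362494025*I*√48727)/106595 - (-323 - 4173/23) = -√(-11030130815 + 11362494025*I*√48727)/106595 - 1*(-11602/23) = -√(-11030130815 + 11362494025*I*√48727)/106595 + 11602/23 = 11602/23 - √(-11030130815 + 11362494025*I*√48727)/106595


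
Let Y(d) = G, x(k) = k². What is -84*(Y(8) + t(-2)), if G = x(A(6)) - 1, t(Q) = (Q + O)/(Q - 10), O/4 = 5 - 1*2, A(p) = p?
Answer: -2870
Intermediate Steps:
O = 12 (O = 4*(5 - 1*2) = 4*(5 - 2) = 4*3 = 12)
t(Q) = (12 + Q)/(-10 + Q) (t(Q) = (Q + 12)/(Q - 10) = (12 + Q)/(-10 + Q))
G = 35 (G = 6² - 1 = 36 - 1 = 35)
Y(d) = 35
-84*(Y(8) + t(-2)) = -84*(35 + (12 - 2)/(-10 - 2)) = -84*(35 + 10/(-12)) = -84*(35 - 1/12*10) = -84*(35 - ⅚) = -84*205/6 = -2870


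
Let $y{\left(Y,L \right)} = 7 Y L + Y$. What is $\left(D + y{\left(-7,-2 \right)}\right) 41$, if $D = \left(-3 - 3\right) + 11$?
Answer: $3936$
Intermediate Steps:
$D = 5$ ($D = -6 + 11 = 5$)
$y{\left(Y,L \right)} = Y + 7 L Y$ ($y{\left(Y,L \right)} = 7 L Y + Y = Y + 7 L Y$)
$\left(D + y{\left(-7,-2 \right)}\right) 41 = \left(5 - 7 \left(1 + 7 \left(-2\right)\right)\right) 41 = \left(5 - 7 \left(1 - 14\right)\right) 41 = \left(5 - -91\right) 41 = \left(5 + 91\right) 41 = 96 \cdot 41 = 3936$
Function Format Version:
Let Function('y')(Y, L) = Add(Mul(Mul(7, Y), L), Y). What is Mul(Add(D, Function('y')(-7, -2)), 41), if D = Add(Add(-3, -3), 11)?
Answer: 3936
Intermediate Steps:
D = 5 (D = Add(-6, 11) = 5)
Function('y')(Y, L) = Add(Y, Mul(7, L, Y)) (Function('y')(Y, L) = Add(Mul(7, L, Y), Y) = Add(Y, Mul(7, L, Y)))
Mul(Add(D, Function('y')(-7, -2)), 41) = Mul(Add(5, Mul(-7, Add(1, Mul(7, -2)))), 41) = Mul(Add(5, Mul(-7, Add(1, -14))), 41) = Mul(Add(5, Mul(-7, -13)), 41) = Mul(Add(5, 91), 41) = Mul(96, 41) = 3936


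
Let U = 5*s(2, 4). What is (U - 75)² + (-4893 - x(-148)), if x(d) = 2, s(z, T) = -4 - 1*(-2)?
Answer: 2330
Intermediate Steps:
s(z, T) = -2 (s(z, T) = -4 + 2 = -2)
U = -10 (U = 5*(-2) = -10)
(U - 75)² + (-4893 - x(-148)) = (-10 - 75)² + (-4893 - 1*2) = (-85)² + (-4893 - 2) = 7225 - 4895 = 2330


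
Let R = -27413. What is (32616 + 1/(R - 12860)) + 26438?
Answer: 2378281741/40273 ≈ 59054.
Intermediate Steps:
(32616 + 1/(R - 12860)) + 26438 = (32616 + 1/(-27413 - 12860)) + 26438 = (32616 + 1/(-40273)) + 26438 = (32616 - 1/40273) + 26438 = 1313544167/40273 + 26438 = 2378281741/40273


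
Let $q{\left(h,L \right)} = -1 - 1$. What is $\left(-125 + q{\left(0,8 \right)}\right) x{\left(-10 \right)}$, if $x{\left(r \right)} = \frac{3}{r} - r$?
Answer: $- \frac{12319}{10} \approx -1231.9$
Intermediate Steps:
$x{\left(r \right)} = - r + \frac{3}{r}$
$q{\left(h,L \right)} = -2$ ($q{\left(h,L \right)} = -1 - 1 = -2$)
$\left(-125 + q{\left(0,8 \right)}\right) x{\left(-10 \right)} = \left(-125 - 2\right) \left(\left(-1\right) \left(-10\right) + \frac{3}{-10}\right) = - 127 \left(10 + 3 \left(- \frac{1}{10}\right)\right) = - 127 \left(10 - \frac{3}{10}\right) = \left(-127\right) \frac{97}{10} = - \frac{12319}{10}$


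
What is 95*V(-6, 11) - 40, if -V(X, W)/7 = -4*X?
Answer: -16000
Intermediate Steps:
V(X, W) = 28*X (V(X, W) = -(-28)*X = 28*X)
95*V(-6, 11) - 40 = 95*(28*(-6)) - 40 = 95*(-168) - 40 = -15960 - 40 = -16000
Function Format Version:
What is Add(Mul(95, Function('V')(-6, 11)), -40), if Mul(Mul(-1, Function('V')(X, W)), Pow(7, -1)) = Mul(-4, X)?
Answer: -16000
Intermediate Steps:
Function('V')(X, W) = Mul(28, X) (Function('V')(X, W) = Mul(-7, Mul(-4, X)) = Mul(28, X))
Add(Mul(95, Function('V')(-6, 11)), -40) = Add(Mul(95, Mul(28, -6)), -40) = Add(Mul(95, -168), -40) = Add(-15960, -40) = -16000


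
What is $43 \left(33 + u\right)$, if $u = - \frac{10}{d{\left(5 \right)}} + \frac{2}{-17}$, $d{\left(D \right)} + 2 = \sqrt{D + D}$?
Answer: $\frac{64801}{51} - \frac{215 \sqrt{10}}{3} \approx 1044.0$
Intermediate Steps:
$d{\left(D \right)} = -2 + \sqrt{2} \sqrt{D}$ ($d{\left(D \right)} = -2 + \sqrt{D + D} = -2 + \sqrt{2 D} = -2 + \sqrt{2} \sqrt{D}$)
$u = - \frac{2}{17} - \frac{10}{-2 + \sqrt{10}}$ ($u = - \frac{10}{-2 + \sqrt{2} \sqrt{5}} + \frac{2}{-17} = - \frac{10}{-2 + \sqrt{10}} + 2 \left(- \frac{1}{17}\right) = - \frac{10}{-2 + \sqrt{10}} - \frac{2}{17} = - \frac{2}{17} - \frac{10}{-2 + \sqrt{10}} \approx -8.7214$)
$43 \left(33 + u\right) = 43 \left(33 - \left(\frac{176}{51} + \frac{5 \sqrt{10}}{3}\right)\right) = 43 \left(\frac{1507}{51} - \frac{5 \sqrt{10}}{3}\right) = \frac{64801}{51} - \frac{215 \sqrt{10}}{3}$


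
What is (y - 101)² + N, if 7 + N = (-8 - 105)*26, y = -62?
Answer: 23624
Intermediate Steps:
N = -2945 (N = -7 + (-8 - 105)*26 = -7 - 113*26 = -7 - 2938 = -2945)
(y - 101)² + N = (-62 - 101)² - 2945 = (-163)² - 2945 = 26569 - 2945 = 23624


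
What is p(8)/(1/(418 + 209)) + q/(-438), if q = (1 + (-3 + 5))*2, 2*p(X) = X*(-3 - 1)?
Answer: -732337/73 ≈ -10032.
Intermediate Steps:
p(X) = -2*X (p(X) = (X*(-3 - 1))/2 = (X*(-4))/2 = (-4*X)/2 = -2*X)
q = 6 (q = (1 + 2)*2 = 3*2 = 6)
p(8)/(1/(418 + 209)) + q/(-438) = (-2*8)/(1/(418 + 209)) + 6/(-438) = -16/(1/627) + 6*(-1/438) = -16/1/627 - 1/73 = -16*627 - 1/73 = -10032 - 1/73 = -732337/73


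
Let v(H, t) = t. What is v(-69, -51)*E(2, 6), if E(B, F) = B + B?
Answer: -204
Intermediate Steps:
E(B, F) = 2*B
v(-69, -51)*E(2, 6) = -102*2 = -51*4 = -204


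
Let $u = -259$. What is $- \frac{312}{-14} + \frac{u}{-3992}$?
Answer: $\frac{624565}{27944} \approx 22.351$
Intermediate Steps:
$- \frac{312}{-14} + \frac{u}{-3992} = - \frac{312}{-14} - \frac{259}{-3992} = \left(-312\right) \left(- \frac{1}{14}\right) - - \frac{259}{3992} = \frac{156}{7} + \frac{259}{3992} = \frac{624565}{27944}$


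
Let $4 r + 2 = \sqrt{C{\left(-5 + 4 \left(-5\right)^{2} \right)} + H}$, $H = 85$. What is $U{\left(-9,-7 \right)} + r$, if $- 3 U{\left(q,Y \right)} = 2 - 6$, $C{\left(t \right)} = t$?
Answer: $\frac{5}{6} + \frac{3 \sqrt{5}}{2} \approx 4.1874$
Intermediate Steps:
$U{\left(q,Y \right)} = \frac{4}{3}$ ($U{\left(q,Y \right)} = - \frac{2 - 6}{3} = \left(- \frac{1}{3}\right) \left(-4\right) = \frac{4}{3}$)
$r = - \frac{1}{2} + \frac{3 \sqrt{5}}{2}$ ($r = - \frac{1}{2} + \frac{\sqrt{\left(-5 + 4 \left(-5\right)^{2}\right) + 85}}{4} = - \frac{1}{2} + \frac{\sqrt{\left(-5 + 4 \cdot 25\right) + 85}}{4} = - \frac{1}{2} + \frac{\sqrt{\left(-5 + 100\right) + 85}}{4} = - \frac{1}{2} + \frac{\sqrt{95 + 85}}{4} = - \frac{1}{2} + \frac{\sqrt{180}}{4} = - \frac{1}{2} + \frac{6 \sqrt{5}}{4} = - \frac{1}{2} + \frac{3 \sqrt{5}}{2} \approx 2.8541$)
$U{\left(-9,-7 \right)} + r = \frac{4}{3} - \left(\frac{1}{2} - \frac{3 \sqrt{5}}{2}\right) = \frac{5}{6} + \frac{3 \sqrt{5}}{2}$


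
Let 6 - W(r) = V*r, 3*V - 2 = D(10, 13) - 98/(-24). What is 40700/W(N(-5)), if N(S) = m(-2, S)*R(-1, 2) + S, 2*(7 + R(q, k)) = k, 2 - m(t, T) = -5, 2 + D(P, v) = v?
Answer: 1465200/9851 ≈ 148.74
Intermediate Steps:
D(P, v) = -2 + v
m(t, T) = 7 (m(t, T) = 2 - 1*(-5) = 2 + 5 = 7)
R(q, k) = -7 + k/2
N(S) = -42 + S (N(S) = 7*(-7 + (½)*2) + S = 7*(-7 + 1) + S = 7*(-6) + S = -42 + S)
V = 205/36 (V = ⅔ + ((-2 + 13) - 98/(-24))/3 = ⅔ + (11 - 98*(-1)/24)/3 = ⅔ + (11 - 1*(-49/12))/3 = ⅔ + (11 + 49/12)/3 = ⅔ + (⅓)*(181/12) = ⅔ + 181/36 = 205/36 ≈ 5.6944)
W(r) = 6 - 205*r/36
40700/W(N(-5)) = 40700/(6 - 205*(-42 - 5)/36) = 40700/(6 - 205/36*(-47)) = 40700/(6 + 9635/36) = 40700/(9851/36) = 40700*(36/9851) = 1465200/9851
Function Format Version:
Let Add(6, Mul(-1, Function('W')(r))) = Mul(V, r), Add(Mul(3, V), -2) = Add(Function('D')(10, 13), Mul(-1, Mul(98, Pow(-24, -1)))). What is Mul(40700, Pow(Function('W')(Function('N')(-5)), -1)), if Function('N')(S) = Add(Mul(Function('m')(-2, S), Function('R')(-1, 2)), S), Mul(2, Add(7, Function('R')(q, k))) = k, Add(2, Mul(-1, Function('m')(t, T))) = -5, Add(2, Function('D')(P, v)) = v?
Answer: Rational(1465200, 9851) ≈ 148.74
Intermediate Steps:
Function('D')(P, v) = Add(-2, v)
Function('m')(t, T) = 7 (Function('m')(t, T) = Add(2, Mul(-1, -5)) = Add(2, 5) = 7)
Function('R')(q, k) = Add(-7, Mul(Rational(1, 2), k))
Function('N')(S) = Add(-42, S) (Function('N')(S) = Add(Mul(7, Add(-7, Mul(Rational(1, 2), 2))), S) = Add(Mul(7, Add(-7, 1)), S) = Add(Mul(7, -6), S) = Add(-42, S))
V = Rational(205, 36) (V = Add(Rational(2, 3), Mul(Rational(1, 3), Add(Add(-2, 13), Mul(-1, Mul(98, Pow(-24, -1)))))) = Add(Rational(2, 3), Mul(Rational(1, 3), Add(11, Mul(-1, Mul(98, Rational(-1, 24)))))) = Add(Rational(2, 3), Mul(Rational(1, 3), Add(11, Mul(-1, Rational(-49, 12))))) = Add(Rational(2, 3), Mul(Rational(1, 3), Add(11, Rational(49, 12)))) = Add(Rational(2, 3), Mul(Rational(1, 3), Rational(181, 12))) = Add(Rational(2, 3), Rational(181, 36)) = Rational(205, 36) ≈ 5.6944)
Function('W')(r) = Add(6, Mul(Rational(-205, 36), r)) (Function('W')(r) = Add(6, Mul(-1, Mul(Rational(205, 36), r))) = Add(6, Mul(Rational(-205, 36), r)))
Mul(40700, Pow(Function('W')(Function('N')(-5)), -1)) = Mul(40700, Pow(Add(6, Mul(Rational(-205, 36), Add(-42, -5))), -1)) = Mul(40700, Pow(Add(6, Mul(Rational(-205, 36), -47)), -1)) = Mul(40700, Pow(Add(6, Rational(9635, 36)), -1)) = Mul(40700, Pow(Rational(9851, 36), -1)) = Mul(40700, Rational(36, 9851)) = Rational(1465200, 9851)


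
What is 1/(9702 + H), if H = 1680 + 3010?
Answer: 1/14392 ≈ 6.9483e-5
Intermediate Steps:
H = 4690
1/(9702 + H) = 1/(9702 + 4690) = 1/14392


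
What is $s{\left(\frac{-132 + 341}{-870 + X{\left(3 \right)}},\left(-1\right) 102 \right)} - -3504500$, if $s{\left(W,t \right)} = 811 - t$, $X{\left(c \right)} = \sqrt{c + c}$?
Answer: $3505413$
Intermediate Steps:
$X{\left(c \right)} = \sqrt{2} \sqrt{c}$ ($X{\left(c \right)} = \sqrt{2 c} = \sqrt{2} \sqrt{c}$)
$s{\left(\frac{-132 + 341}{-870 + X{\left(3 \right)}},\left(-1\right) 102 \right)} - -3504500 = \left(811 - \left(-1\right) 102\right) - -3504500 = \left(811 - -102\right) + 3504500 = \left(811 + 102\right) + 3504500 = 913 + 3504500 = 3505413$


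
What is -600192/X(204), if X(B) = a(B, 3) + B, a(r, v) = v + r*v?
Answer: -66688/91 ≈ -732.83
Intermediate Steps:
X(B) = 3 + 4*B (X(B) = 3*(1 + B) + B = (3 + 3*B) + B = 3 + 4*B)
-600192/X(204) = -600192/(3 + 4*204) = -600192/(3 + 816) = -600192/819 = -600192*1/819 = -66688/91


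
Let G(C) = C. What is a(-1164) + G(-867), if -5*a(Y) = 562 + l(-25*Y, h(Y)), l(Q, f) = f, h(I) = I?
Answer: -3733/5 ≈ -746.60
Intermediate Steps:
a(Y) = -562/5 - Y/5 (a(Y) = -(562 + Y)/5 = -562/5 - Y/5)
a(-1164) + G(-867) = (-562/5 - 1/5*(-1164)) - 867 = (-562/5 + 1164/5) - 867 = 602/5 - 867 = -3733/5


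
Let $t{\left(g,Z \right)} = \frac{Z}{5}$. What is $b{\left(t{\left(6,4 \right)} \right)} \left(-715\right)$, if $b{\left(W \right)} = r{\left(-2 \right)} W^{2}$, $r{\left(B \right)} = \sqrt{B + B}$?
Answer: $- \frac{4576 i}{5} \approx - 915.2 i$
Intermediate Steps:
$t{\left(g,Z \right)} = \frac{Z}{5}$ ($t{\left(g,Z \right)} = Z \frac{1}{5} = \frac{Z}{5}$)
$r{\left(B \right)} = \sqrt{2} \sqrt{B}$ ($r{\left(B \right)} = \sqrt{2 B} = \sqrt{2} \sqrt{B}$)
$b{\left(W \right)} = 2 i W^{2}$ ($b{\left(W \right)} = \sqrt{2} \sqrt{-2} W^{2} = \sqrt{2} i \sqrt{2} W^{2} = 2 i W^{2}$)
$b{\left(t{\left(6,4 \right)} \right)} \left(-715\right) = 2 i \left(\frac{1}{5} \cdot 4\right)^{2} \left(-715\right) = 2 i \left(\frac{4}{5}\right)^{2} \left(-715\right) = 2 i \frac{16}{25} \left(-715\right) = \frac{32 i}{25} \left(-715\right) = - \frac{4576 i}{5}$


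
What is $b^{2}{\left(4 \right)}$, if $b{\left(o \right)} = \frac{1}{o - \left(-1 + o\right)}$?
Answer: $1$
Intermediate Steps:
$b{\left(o \right)} = 1$ ($b{\left(o \right)} = 1^{-1} = 1$)
$b^{2}{\left(4 \right)} = 1^{2} = 1$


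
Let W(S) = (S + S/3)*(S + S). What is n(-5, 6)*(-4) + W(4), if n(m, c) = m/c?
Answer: 46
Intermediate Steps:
W(S) = 8*S**2/3 (W(S) = (S + S*(1/3))*(2*S) = (S + S/3)*(2*S) = (4*S/3)*(2*S) = 8*S**2/3)
n(-5, 6)*(-4) + W(4) = -5/6*(-4) + (8/3)*4**2 = -5*1/6*(-4) + (8/3)*16 = -5/6*(-4) + 128/3 = 10/3 + 128/3 = 46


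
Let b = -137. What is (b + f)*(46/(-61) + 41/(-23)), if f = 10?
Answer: 451993/1403 ≈ 322.16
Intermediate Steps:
(b + f)*(46/(-61) + 41/(-23)) = (-137 + 10)*(46/(-61) + 41/(-23)) = -127*(46*(-1/61) + 41*(-1/23)) = -127*(-46/61 - 41/23) = -127*(-3559/1403) = 451993/1403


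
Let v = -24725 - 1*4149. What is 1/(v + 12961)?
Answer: -1/15913 ≈ -6.2842e-5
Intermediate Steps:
v = -28874 (v = -24725 - 4149 = -28874)
1/(v + 12961) = 1/(-28874 + 12961) = 1/(-15913) = -1/15913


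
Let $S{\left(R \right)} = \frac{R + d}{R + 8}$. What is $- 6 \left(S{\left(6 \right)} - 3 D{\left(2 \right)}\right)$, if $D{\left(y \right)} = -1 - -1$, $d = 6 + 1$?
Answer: $- \frac{39}{7} \approx -5.5714$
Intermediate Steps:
$d = 7$
$S{\left(R \right)} = \frac{7 + R}{8 + R}$ ($S{\left(R \right)} = \frac{R + 7}{R + 8} = \frac{7 + R}{8 + R}$)
$D{\left(y \right)} = 0$ ($D{\left(y \right)} = -1 + 1 = 0$)
$- 6 \left(S{\left(6 \right)} - 3 D{\left(2 \right)}\right) = - 6 \left(\frac{7 + 6}{8 + 6} - 0\right) = - 6 \left(\frac{1}{14} \cdot 13 + 0\right) = - 6 \left(\frac{13}{14} + 0\right) = \left(-6\right) \frac{13}{14} = - \frac{39}{7}$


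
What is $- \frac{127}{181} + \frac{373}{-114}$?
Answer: $- \frac{81991}{20634} \approx -3.9736$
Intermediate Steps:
$- \frac{127}{181} + \frac{373}{-114} = \left(-127\right) \frac{1}{181} + 373 \left(- \frac{1}{114}\right) = - \frac{127}{181} - \frac{373}{114} = - \frac{81991}{20634}$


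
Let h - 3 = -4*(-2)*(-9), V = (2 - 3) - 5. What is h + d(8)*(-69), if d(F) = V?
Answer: 345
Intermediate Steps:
V = -6 (V = -1 - 5 = -6)
d(F) = -6
h = -69 (h = 3 - 4*(-2)*(-9) = 3 + 8*(-9) = 3 - 72 = -69)
h + d(8)*(-69) = -69 - 6*(-69) = -69 + 414 = 345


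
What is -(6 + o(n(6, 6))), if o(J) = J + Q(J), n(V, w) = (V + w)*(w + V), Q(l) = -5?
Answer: -145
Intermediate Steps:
n(V, w) = (V + w)² (n(V, w) = (V + w)*(V + w) = (V + w)²)
o(J) = -5 + J (o(J) = J - 5 = -5 + J)
-(6 + o(n(6, 6))) = -(6 + (-5 + (6 + 6)²)) = -(6 + (-5 + 12²)) = -(6 + (-5 + 144)) = -(6 + 139) = -1*145 = -145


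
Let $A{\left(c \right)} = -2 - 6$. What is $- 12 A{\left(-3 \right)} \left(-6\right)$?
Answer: $-576$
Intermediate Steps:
$A{\left(c \right)} = -8$ ($A{\left(c \right)} = -2 - 6 = -8$)
$- 12 A{\left(-3 \right)} \left(-6\right) = \left(-12\right) \left(-8\right) \left(-6\right) = 96 \left(-6\right) = -576$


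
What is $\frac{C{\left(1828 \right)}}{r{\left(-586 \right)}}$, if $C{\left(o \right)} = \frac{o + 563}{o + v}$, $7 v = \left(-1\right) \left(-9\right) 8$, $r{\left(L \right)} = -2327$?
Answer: $- \frac{16737}{29943836} \approx -0.00055895$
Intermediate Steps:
$v = \frac{72}{7}$ ($v = \frac{\left(-1\right) \left(-9\right) 8}{7} = \frac{9 \cdot 8}{7} = \frac{1}{7} \cdot 72 = \frac{72}{7} \approx 10.286$)
$C{\left(o \right)} = \frac{563 + o}{\frac{72}{7} + o}$ ($C{\left(o \right)} = \frac{o + 563}{o + \frac{72}{7}} = \frac{563 + o}{\frac{72}{7} + o}$)
$\frac{C{\left(1828 \right)}}{r{\left(-586 \right)}} = \frac{7 \frac{1}{72 + 7 \cdot 1828} \left(563 + 1828\right)}{-2327} = 7 \frac{1}{72 + 12796} \cdot 2391 \left(- \frac{1}{2327}\right) = 7 \cdot \frac{1}{12868} \cdot 2391 \left(- \frac{1}{2327}\right) = \frac{16737}{12868} \left(- \frac{1}{2327}\right) = - \frac{16737}{29943836}$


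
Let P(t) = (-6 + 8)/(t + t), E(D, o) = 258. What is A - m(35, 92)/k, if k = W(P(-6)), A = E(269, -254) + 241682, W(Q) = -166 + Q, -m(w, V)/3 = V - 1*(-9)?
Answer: 241212362/997 ≈ 2.4194e+5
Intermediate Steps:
m(w, V) = -27 - 3*V (m(w, V) = -3*(V - 1*(-9)) = -3*(V + 9) = -3*(9 + V) = -27 - 3*V)
P(t) = 1/t (P(t) = 2/((2*t)) = 2*(1/(2*t)) = 1/t)
A = 241940 (A = 258 + 241682 = 241940)
k = -997/6 (k = -166 + 1/(-6) = -166 - ⅙ = -997/6 ≈ -166.17)
A - m(35, 92)/k = 241940 - (-27 - 3*92)/(-997/6) = 241940 - (-27 - 276)*(-6)/997 = 241940 - (-303)*(-6)/997 = 241940 - 1*1818/997 = 241940 - 1818/997 = 241212362/997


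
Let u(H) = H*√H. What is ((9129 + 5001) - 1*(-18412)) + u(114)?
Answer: 32542 + 114*√114 ≈ 33759.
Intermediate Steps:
u(H) = H^(3/2)
((9129 + 5001) - 1*(-18412)) + u(114) = ((9129 + 5001) - 1*(-18412)) + 114^(3/2) = (14130 + 18412) + 114*√114 = 32542 + 114*√114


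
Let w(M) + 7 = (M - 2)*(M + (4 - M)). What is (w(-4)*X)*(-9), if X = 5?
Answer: 1395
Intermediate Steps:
w(M) = -15 + 4*M (w(M) = -7 + (M - 2)*(M + (4 - M)) = -7 + (-2 + M)*4 = -7 + (-8 + 4*M) = -15 + 4*M)
(w(-4)*X)*(-9) = ((-15 + 4*(-4))*5)*(-9) = ((-15 - 16)*5)*(-9) = -31*5*(-9) = -155*(-9) = 1395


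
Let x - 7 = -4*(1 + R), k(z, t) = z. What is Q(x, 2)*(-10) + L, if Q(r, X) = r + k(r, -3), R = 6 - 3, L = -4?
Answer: 176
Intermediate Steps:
R = 3
x = -9 (x = 7 - 4*(1 + 3) = 7 - 4*4 = 7 - 16 = -9)
Q(r, X) = 2*r (Q(r, X) = r + r = 2*r)
Q(x, 2)*(-10) + L = (2*(-9))*(-10) - 4 = -18*(-10) - 4 = 180 - 4 = 176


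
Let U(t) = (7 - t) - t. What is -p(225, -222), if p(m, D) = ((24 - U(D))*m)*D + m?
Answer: -21328875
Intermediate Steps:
U(t) = 7 - 2*t
p(m, D) = m + D*m*(17 + 2*D) (p(m, D) = ((24 - (7 - 2*D))*m)*D + m = ((24 + (-7 + 2*D))*m)*D + m = ((17 + 2*D)*m)*D + m = (m*(17 + 2*D))*D + m = D*m*(17 + 2*D) + m = m + D*m*(17 + 2*D))
-p(225, -222) = -225*(1 + 2*(-222)**2 + 17*(-222)) = -225*(1 + 2*49284 - 3774) = -225*(1 + 98568 - 3774) = -225*94795 = -1*21328875 = -21328875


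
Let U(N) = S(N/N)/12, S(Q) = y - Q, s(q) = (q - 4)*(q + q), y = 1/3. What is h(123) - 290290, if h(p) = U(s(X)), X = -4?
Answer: -5225221/18 ≈ -2.9029e+5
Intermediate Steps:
y = ⅓ ≈ 0.33333
s(q) = 2*q*(-4 + q) (s(q) = (-4 + q)*(2*q) = 2*q*(-4 + q))
S(Q) = ⅓ - Q
U(N) = -1/18 (U(N) = (⅓ - N/N)/12 = (⅓ - 1*1)*(1/12) = (⅓ - 1)*(1/12) = -⅔*1/12 = -1/18)
h(p) = -1/18
h(123) - 290290 = -1/18 - 290290 = -5225221/18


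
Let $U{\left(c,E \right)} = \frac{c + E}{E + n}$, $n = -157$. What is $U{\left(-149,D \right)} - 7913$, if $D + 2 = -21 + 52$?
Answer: $- \frac{126593}{16} \approx -7912.1$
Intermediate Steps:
$D = 29$ ($D = -2 + \left(-21 + 52\right) = -2 + 31 = 29$)
$U{\left(c,E \right)} = \frac{E + c}{-157 + E}$ ($U{\left(c,E \right)} = \frac{c + E}{E - 157} = \frac{E + c}{-157 + E}$)
$U{\left(-149,D \right)} - 7913 = \frac{29 - 149}{-157 + 29} - 7913 = \frac{1}{-128} \left(-120\right) - 7913 = \left(- \frac{1}{128}\right) \left(-120\right) - 7913 = \frac{15}{16} - 7913 = - \frac{126593}{16}$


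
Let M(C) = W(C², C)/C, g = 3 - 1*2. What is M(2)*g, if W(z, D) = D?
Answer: 1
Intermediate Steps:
g = 1 (g = 3 - 2 = 1)
M(C) = 1 (M(C) = C/C = 1)
M(2)*g = 1*1 = 1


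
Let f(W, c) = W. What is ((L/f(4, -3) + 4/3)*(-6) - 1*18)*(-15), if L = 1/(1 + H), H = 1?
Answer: 1605/4 ≈ 401.25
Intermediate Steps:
L = ½ (L = 1/(1 + 1) = 1/2 = ½ ≈ 0.50000)
((L/f(4, -3) + 4/3)*(-6) - 1*18)*(-15) = (((½)/4 + 4/3)*(-6) - 1*18)*(-15) = (((½)*(¼) + 4*(⅓))*(-6) - 18)*(-15) = ((⅛ + 4/3)*(-6) - 18)*(-15) = ((35/24)*(-6) - 18)*(-15) = (-35/4 - 18)*(-15) = -107/4*(-15) = 1605/4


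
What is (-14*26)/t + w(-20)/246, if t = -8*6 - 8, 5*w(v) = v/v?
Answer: 3998/615 ≈ 6.5008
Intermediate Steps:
w(v) = ⅕ (w(v) = (v/v)/5 = (⅕)*1 = ⅕)
t = -56 (t = -48 - 8 = -56)
(-14*26)/t + w(-20)/246 = -14*26/(-56) + (⅕)/246 = -364*(-1/56) + (⅕)*(1/246) = 13/2 + 1/1230 = 3998/615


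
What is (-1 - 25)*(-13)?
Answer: 338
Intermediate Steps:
(-1 - 25)*(-13) = -26*(-13) = 338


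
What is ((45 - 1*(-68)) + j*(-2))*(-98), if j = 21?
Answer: -6958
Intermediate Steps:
((45 - 1*(-68)) + j*(-2))*(-98) = ((45 - 1*(-68)) + 21*(-2))*(-98) = ((45 + 68) - 42)*(-98) = (113 - 42)*(-98) = 71*(-98) = -6958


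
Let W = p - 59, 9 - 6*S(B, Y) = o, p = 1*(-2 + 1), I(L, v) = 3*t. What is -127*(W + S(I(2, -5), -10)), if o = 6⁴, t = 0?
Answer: 69723/2 ≈ 34862.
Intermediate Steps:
I(L, v) = 0 (I(L, v) = 3*0 = 0)
p = -1 (p = 1*(-1) = -1)
o = 1296
S(B, Y) = -429/2 (S(B, Y) = 3/2 - ⅙*1296 = 3/2 - 216 = -429/2)
W = -60 (W = -1 - 59 = -60)
-127*(W + S(I(2, -5), -10)) = -127*(-60 - 429/2) = -127*(-549/2) = 69723/2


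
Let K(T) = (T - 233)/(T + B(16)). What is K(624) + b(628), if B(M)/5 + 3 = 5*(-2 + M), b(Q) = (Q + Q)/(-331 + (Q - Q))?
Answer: -1075083/317429 ≈ -3.3868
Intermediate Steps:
b(Q) = -2*Q/331 (b(Q) = (2*Q)/(-331 + 0) = (2*Q)/(-331) = (2*Q)*(-1/331) = -2*Q/331)
B(M) = -65 + 25*M (B(M) = -15 + 5*(5*(-2 + M)) = -15 + 5*(-10 + 5*M) = -15 + (-50 + 25*M) = -65 + 25*M)
K(T) = (-233 + T)/(335 + T) (K(T) = (T - 233)/(T + (-65 + 25*16)) = (-233 + T)/(T + (-65 + 400)) = (-233 + T)/(T + 335) = (-233 + T)/(335 + T))
K(624) + b(628) = (-233 + 624)/(335 + 624) - 2/331*628 = 391/959 - 1256/331 = -1075083/317429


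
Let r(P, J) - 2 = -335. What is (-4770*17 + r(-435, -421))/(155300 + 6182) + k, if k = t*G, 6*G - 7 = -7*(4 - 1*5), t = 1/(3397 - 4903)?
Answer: -92249872/182393919 ≈ -0.50577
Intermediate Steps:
r(P, J) = -333 (r(P, J) = 2 - 335 = -333)
t = -1/1506 (t = 1/(-1506) = -1/1506 ≈ -0.00066401)
G = 7/3 (G = 7/6 + (-7*(4 - 1*5))/6 = 7/6 + (-7*(4 - 5))/6 = 7/6 + (-7*(-1))/6 = 7/6 + (⅙)*7 = 7/6 + 7/6 = 7/3 ≈ 2.3333)
k = -7/4518 (k = -1/1506*7/3 = -7/4518 ≈ -0.0015494)
(-4770*17 + r(-435, -421))/(155300 + 6182) + k = (-4770*17 - 333)/(155300 + 6182) - 7/4518 = (-81090 - 333)/161482 - 7/4518 = -81423*1/161482 - 7/4518 = -81423/161482 - 7/4518 = -92249872/182393919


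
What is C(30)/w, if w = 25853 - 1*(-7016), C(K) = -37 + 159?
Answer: 122/32869 ≈ 0.0037117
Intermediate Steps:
C(K) = 122
w = 32869 (w = 25853 + 7016 = 32869)
C(30)/w = 122/32869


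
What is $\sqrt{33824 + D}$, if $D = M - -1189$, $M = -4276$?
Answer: $\sqrt{30737} \approx 175.32$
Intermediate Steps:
$D = -3087$ ($D = -4276 - -1189 = -4276 + 1189 = -3087$)
$\sqrt{33824 + D} = \sqrt{33824 - 3087} = \sqrt{30737}$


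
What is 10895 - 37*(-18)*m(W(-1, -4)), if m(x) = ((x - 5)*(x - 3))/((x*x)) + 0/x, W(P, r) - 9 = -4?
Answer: 10895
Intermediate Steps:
W(P, r) = 5 (W(P, r) = 9 - 4 = 5)
m(x) = (-5 + x)*(-3 + x)/x² (m(x) = ((-5 + x)*(-3 + x))/(x²) + 0 = ((-5 + x)*(-3 + x))/x² + 0 = (-5 + x)*(-3 + x)/x² + 0 = (-5 + x)*(-3 + x)/x²)
10895 - 37*(-18)*m(W(-1, -4)) = 10895 - 37*(-18)*(1 - 8/5 + 15/5²) = 10895 - (-666)*(1 - 8*⅕ + 15*(1/25)) = 10895 - (-666)*(1 - 8/5 + ⅗) = 10895 - (-666)*0 = 10895 - 1*0 = 10895 + 0 = 10895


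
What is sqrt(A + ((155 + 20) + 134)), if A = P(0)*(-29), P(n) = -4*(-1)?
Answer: sqrt(193) ≈ 13.892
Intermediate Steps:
P(n) = 4
A = -116 (A = 4*(-29) = -116)
sqrt(A + ((155 + 20) + 134)) = sqrt(-116 + ((155 + 20) + 134)) = sqrt(-116 + (175 + 134)) = sqrt(-116 + 309) = sqrt(193)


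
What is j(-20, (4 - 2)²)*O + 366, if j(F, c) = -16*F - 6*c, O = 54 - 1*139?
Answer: -24794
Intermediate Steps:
O = -85 (O = 54 - 139 = -85)
j(-20, (4 - 2)²)*O + 366 = (-16*(-20) - 6*(4 - 2)²)*(-85) + 366 = (320 - 6*2²)*(-85) + 366 = (320 - 6*4)*(-85) + 366 = (320 - 24)*(-85) + 366 = 296*(-85) + 366 = -25160 + 366 = -24794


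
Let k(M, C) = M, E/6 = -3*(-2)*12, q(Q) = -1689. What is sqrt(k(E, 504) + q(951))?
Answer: I*sqrt(1257) ≈ 35.454*I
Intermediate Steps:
E = 432 (E = 6*(-3*(-2)*12) = 6*(6*12) = 6*72 = 432)
sqrt(k(E, 504) + q(951)) = sqrt(432 - 1689) = sqrt(-1257) = I*sqrt(1257)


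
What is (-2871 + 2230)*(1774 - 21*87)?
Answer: 33973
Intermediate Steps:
(-2871 + 2230)*(1774 - 21*87) = -641*(1774 - 1827) = -641*(-53) = 33973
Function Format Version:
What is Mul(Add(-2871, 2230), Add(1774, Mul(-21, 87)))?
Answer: 33973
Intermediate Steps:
Mul(Add(-2871, 2230), Add(1774, Mul(-21, 87))) = Mul(-641, Add(1774, -1827)) = Mul(-641, -53) = 33973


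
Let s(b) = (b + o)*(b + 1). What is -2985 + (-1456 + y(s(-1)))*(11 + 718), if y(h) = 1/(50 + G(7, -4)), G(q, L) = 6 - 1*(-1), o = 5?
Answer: -20223528/19 ≈ -1.0644e+6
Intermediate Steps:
G(q, L) = 7 (G(q, L) = 6 + 1 = 7)
s(b) = (1 + b)*(5 + b) (s(b) = (b + 5)*(b + 1) = (5 + b)*(1 + b) = (1 + b)*(5 + b))
y(h) = 1/57 (y(h) = 1/(50 + 7) = 1/57)
-2985 + (-1456 + y(s(-1)))*(11 + 718) = -2985 + (-1456 + 1/57)*(11 + 718) = -2985 - 82991/57*729 = -2985 - 20166813/19 = -20223528/19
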